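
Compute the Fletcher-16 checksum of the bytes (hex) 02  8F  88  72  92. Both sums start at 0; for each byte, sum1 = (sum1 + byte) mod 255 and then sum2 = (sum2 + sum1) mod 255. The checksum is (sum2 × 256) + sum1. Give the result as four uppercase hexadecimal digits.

Running sums (mod 255):
  after byte 0 (02): sum1=2, sum2=2
  after byte 1 (8F): sum1=145, sum2=147
  after byte 2 (88): sum1=26, sum2=173
  after byte 3 (72): sum1=140, sum2=58
  after byte 4 (92): sum1=31, sum2=89
Checksum = sum2·256 + sum1 = 89·256 + 31 = 22815 = 0x591F.

591F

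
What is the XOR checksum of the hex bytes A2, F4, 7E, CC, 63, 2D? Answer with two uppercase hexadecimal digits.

XOR the bytes together:
  start with 0xA2
  0xA2 ⊕ 0xF4 = 0x56
  0x56 ⊕ 0x7E = 0x28
  0x28 ⊕ 0xCC = 0xE4
  0xE4 ⊕ 0x63 = 0x87
  0x87 ⊕ 0x2D = 0xAA

AA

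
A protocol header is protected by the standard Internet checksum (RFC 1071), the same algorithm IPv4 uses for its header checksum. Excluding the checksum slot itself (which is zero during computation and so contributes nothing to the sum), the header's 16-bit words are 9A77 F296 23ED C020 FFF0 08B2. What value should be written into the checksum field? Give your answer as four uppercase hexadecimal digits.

One's-complement addition (fold any carry out of bit 15 back into bit 0):
  0x9A77 + 0xF296 = 0x18D0D → wrap carry → 0x8D0E
  0x8D0E + 0x23ED = 0x0B0FB
  0xB0FB + 0xC020 = 0x1711B → wrap carry → 0x711C
  0x711C + 0xFFF0 = 0x1710C → wrap carry → 0x710D
  0x710D + 0x08B2 = 0x079BF
One's-complement sum = 0x79BF.
Checksum = ~0x79BF & 0xFFFF = 0x8640.

8640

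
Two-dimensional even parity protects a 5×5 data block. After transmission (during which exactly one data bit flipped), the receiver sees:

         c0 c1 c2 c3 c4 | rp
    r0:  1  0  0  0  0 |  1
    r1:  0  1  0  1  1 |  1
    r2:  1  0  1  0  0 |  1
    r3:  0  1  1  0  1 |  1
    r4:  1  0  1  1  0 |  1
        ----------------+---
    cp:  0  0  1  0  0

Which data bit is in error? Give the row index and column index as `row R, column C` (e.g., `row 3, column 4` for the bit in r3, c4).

row 2, column 0

Recompute each row's even parity and compare to rp:
  r0: data parity 1, sent rp 1 → ok
  r1: data parity 1, sent rp 1 → ok
  r2: data parity 0, sent rp 1 → mismatch
  r3: data parity 1, sent rp 1 → ok
  r4: data parity 1, sent rp 1 → ok
Recompute each column's even parity and compare to cp:
  c0: data parity 1, sent cp 0 → mismatch
  c1: data parity 0, sent cp 0 → ok
  c2: data parity 1, sent cp 1 → ok
  c3: data parity 0, sent cp 0 → ok
  c4: data parity 0, sent cp 0 → ok
Exactly one row (r2) and one column (c0) fail → the flipped bit is at their intersection.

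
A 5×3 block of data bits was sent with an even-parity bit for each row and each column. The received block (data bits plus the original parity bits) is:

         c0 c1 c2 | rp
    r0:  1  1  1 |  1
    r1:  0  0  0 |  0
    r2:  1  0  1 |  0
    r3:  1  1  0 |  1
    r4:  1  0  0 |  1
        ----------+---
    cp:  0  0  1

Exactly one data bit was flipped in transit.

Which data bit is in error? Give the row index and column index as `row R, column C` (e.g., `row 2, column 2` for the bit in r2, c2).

Recompute each row's even parity and compare to rp:
  r0: data parity 1, sent rp 1 → ok
  r1: data parity 0, sent rp 0 → ok
  r2: data parity 0, sent rp 0 → ok
  r3: data parity 0, sent rp 1 → mismatch
  r4: data parity 1, sent rp 1 → ok
Recompute each column's even parity and compare to cp:
  c0: data parity 0, sent cp 0 → ok
  c1: data parity 0, sent cp 0 → ok
  c2: data parity 0, sent cp 1 → mismatch
Exactly one row (r3) and one column (c2) fail → the flipped bit is at their intersection.

row 3, column 2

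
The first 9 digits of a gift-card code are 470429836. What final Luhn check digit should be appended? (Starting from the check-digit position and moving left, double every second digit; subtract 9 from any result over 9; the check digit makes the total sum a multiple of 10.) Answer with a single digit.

Partial digits right→left: 6 3 8 9 2 4 0 7 4
Double every second digit counting from the check-digit position (so the 1st, 3rd, 5th, ... of the partial from the right).
  doubled (with −9 where >9): 3 7 4 0 8 → sum 22
  kept as-is: 3 9 4 7 → sum 23
Total = 22 + 23 = 45.
Check digit = (10 − (45 mod 10)) mod 10 = 5.

5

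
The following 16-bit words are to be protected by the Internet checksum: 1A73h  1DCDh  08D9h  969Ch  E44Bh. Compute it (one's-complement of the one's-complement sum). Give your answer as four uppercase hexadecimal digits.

43FE

One's-complement addition (fold any carry out of bit 15 back into bit 0):
  0x1A73 + 0x1DCD = 0x03840
  0x3840 + 0x08D9 = 0x04119
  0x4119 + 0x969C = 0x0D7B5
  0xD7B5 + 0xE44B = 0x1BC00 → wrap carry → 0xBC01
One's-complement sum = 0xBC01.
Checksum = ~0xBC01 & 0xFFFF = 0x43FE.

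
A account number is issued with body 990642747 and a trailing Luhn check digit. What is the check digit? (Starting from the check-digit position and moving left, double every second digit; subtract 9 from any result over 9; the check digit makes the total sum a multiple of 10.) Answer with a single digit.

2

Partial digits right→left: 7 4 7 2 4 6 0 9 9
Double every second digit counting from the check-digit position (so the 1st, 3rd, 5th, ... of the partial from the right).
  doubled (with −9 where >9): 5 5 8 0 9 → sum 27
  kept as-is: 4 2 6 9 → sum 21
Total = 27 + 21 = 48.
Check digit = (10 − (48 mod 10)) mod 10 = 2.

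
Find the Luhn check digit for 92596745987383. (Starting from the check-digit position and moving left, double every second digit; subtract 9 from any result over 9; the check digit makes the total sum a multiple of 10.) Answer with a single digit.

4

Partial digits right→left: 3 8 3 7 8 9 5 4 7 6 9 5 2 9
Double every second digit counting from the check-digit position (so the 1st, 3rd, 5th, ... of the partial from the right).
  doubled (with −9 where >9): 6 6 7 1 5 9 4 → sum 38
  kept as-is: 8 7 9 4 6 5 9 → sum 48
Total = 38 + 48 = 86.
Check digit = (10 − (86 mod 10)) mod 10 = 4.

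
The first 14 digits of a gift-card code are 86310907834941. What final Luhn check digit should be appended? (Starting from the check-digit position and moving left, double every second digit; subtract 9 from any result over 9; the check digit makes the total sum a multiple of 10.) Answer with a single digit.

Partial digits right→left: 1 4 9 4 3 8 7 0 9 0 1 3 6 8
Double every second digit counting from the check-digit position (so the 1st, 3rd, 5th, ... of the partial from the right).
  doubled (with −9 where >9): 2 9 6 5 9 2 3 → sum 36
  kept as-is: 4 4 8 0 0 3 8 → sum 27
Total = 36 + 27 = 63.
Check digit = (10 − (63 mod 10)) mod 10 = 7.

7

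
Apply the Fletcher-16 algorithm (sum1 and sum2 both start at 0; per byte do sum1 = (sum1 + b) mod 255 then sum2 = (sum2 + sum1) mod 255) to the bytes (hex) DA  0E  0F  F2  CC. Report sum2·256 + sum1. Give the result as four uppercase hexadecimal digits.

5EB7

Running sums (mod 255):
  after byte 0 (DA): sum1=218, sum2=218
  after byte 1 (0E): sum1=232, sum2=195
  after byte 2 (0F): sum1=247, sum2=187
  after byte 3 (F2): sum1=234, sum2=166
  after byte 4 (CC): sum1=183, sum2=94
Checksum = sum2·256 + sum1 = 94·256 + 183 = 24247 = 0x5EB7.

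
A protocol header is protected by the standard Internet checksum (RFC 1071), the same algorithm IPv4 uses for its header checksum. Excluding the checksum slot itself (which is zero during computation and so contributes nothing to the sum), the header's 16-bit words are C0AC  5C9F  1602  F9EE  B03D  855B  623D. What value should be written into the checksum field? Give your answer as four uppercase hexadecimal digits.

3AEC

One's-complement addition (fold any carry out of bit 15 back into bit 0):
  0xC0AC + 0x5C9F = 0x11D4B → wrap carry → 0x1D4C
  0x1D4C + 0x1602 = 0x0334E
  0x334E + 0xF9EE = 0x12D3C → wrap carry → 0x2D3D
  0x2D3D + 0xB03D = 0x0DD7A
  0xDD7A + 0x855B = 0x162D5 → wrap carry → 0x62D6
  0x62D6 + 0x623D = 0x0C513
One's-complement sum = 0xC513.
Checksum = ~0xC513 & 0xFFFF = 0x3AEC.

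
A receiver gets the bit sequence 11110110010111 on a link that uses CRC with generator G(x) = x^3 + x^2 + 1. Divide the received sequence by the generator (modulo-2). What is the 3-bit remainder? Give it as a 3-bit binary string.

Modulo-2 division of 11110110010111 by 1101:
  pos 0: 1111 XOR 1101 = 0010
  pos 2: 1001 XOR 1101 = 0100
  pos 3: 1001 XOR 1101 = 0100
  pos 4: 1000 XOR 1101 = 0101
  pos 5: 1010 XOR 1101 = 0111
  pos 6: 1111 XOR 1101 = 0010
  pos 8: 1001 XOR 1101 = 0100
  pos 9: 1001 XOR 1101 = 0100
  pos 10: 1001 XOR 1101 = 0100
Remainder = 100 (nonzero — an error is detected).

100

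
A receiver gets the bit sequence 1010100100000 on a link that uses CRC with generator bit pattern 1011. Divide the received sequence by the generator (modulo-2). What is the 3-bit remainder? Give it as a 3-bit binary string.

001

Modulo-2 division of 1010100100000 by 1011:
  pos 0: 1010 XOR 1011 = 0001
  pos 3: 1100 XOR 1011 = 0111
  pos 4: 1111 XOR 1011 = 0100
  pos 5: 1000 XOR 1011 = 0011
  pos 7: 1100 XOR 1011 = 0111
  pos 8: 1110 XOR 1011 = 0101
  pos 9: 1010 XOR 1011 = 0001
Remainder = 001 (nonzero — an error is detected).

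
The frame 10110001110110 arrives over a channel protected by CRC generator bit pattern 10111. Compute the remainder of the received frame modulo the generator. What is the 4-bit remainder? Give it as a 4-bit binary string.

0000

Modulo-2 division of 10110001110110 by 10111:
  pos 0: 10110 XOR 10111 = 00001
  pos 4: 10011 XOR 10111 = 00100
  pos 6: 10010 XOR 10111 = 00101
  pos 8: 10111 XOR 10111 = 00000
Remainder = 0000 (zero — the frame passes the CRC check).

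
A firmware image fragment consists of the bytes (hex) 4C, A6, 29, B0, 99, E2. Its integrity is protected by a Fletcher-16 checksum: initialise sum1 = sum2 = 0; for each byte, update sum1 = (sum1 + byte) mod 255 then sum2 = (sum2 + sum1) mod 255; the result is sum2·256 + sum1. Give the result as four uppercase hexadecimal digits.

D749

Running sums (mod 255):
  after byte 0 (4C): sum1=76, sum2=76
  after byte 1 (A6): sum1=242, sum2=63
  after byte 2 (29): sum1=28, sum2=91
  after byte 3 (B0): sum1=204, sum2=40
  after byte 4 (99): sum1=102, sum2=142
  after byte 5 (E2): sum1=73, sum2=215
Checksum = sum2·256 + sum1 = 215·256 + 73 = 55113 = 0xD749.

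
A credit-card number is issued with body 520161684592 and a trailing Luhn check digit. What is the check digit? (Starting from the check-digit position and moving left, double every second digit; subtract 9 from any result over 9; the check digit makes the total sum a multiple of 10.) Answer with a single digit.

Partial digits right→left: 2 9 5 4 8 6 1 6 1 0 2 5
Double every second digit counting from the check-digit position (so the 1st, 3rd, 5th, ... of the partial from the right).
  doubled (with −9 where >9): 4 1 7 2 2 4 → sum 20
  kept as-is: 9 4 6 6 0 5 → sum 30
Total = 20 + 30 = 50.
Check digit = (10 − (50 mod 10)) mod 10 = 0.

0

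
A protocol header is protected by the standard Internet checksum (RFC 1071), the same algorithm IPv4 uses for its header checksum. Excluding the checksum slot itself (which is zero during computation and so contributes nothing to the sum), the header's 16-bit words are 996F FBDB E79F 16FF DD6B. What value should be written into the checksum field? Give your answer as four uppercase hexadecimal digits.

One's-complement addition (fold any carry out of bit 15 back into bit 0):
  0x996F + 0xFBDB = 0x1954A → wrap carry → 0x954B
  0x954B + 0xE79F = 0x17CEA → wrap carry → 0x7CEB
  0x7CEB + 0x16FF = 0x093EA
  0x93EA + 0xDD6B = 0x17155 → wrap carry → 0x7156
One's-complement sum = 0x7156.
Checksum = ~0x7156 & 0xFFFF = 0x8EA9.

8EA9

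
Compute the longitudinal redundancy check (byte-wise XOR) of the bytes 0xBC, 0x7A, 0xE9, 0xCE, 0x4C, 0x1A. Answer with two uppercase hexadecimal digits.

B7

XOR the bytes together:
  start with 0xBC
  0xBC ⊕ 0x7A = 0xC6
  0xC6 ⊕ 0xE9 = 0x2F
  0x2F ⊕ 0xCE = 0xE1
  0xE1 ⊕ 0x4C = 0xAD
  0xAD ⊕ 0x1A = 0xB7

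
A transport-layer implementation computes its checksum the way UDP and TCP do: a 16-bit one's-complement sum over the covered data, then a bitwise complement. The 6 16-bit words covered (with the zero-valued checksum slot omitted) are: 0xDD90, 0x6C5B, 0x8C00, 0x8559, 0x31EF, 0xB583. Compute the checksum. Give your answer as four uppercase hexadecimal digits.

One's-complement addition (fold any carry out of bit 15 back into bit 0):
  0xDD90 + 0x6C5B = 0x149EB → wrap carry → 0x49EC
  0x49EC + 0x8C00 = 0x0D5EC
  0xD5EC + 0x8559 = 0x15B45 → wrap carry → 0x5B46
  0x5B46 + 0x31EF = 0x08D35
  0x8D35 + 0xB583 = 0x142B8 → wrap carry → 0x42B9
One's-complement sum = 0x42B9.
Checksum = ~0x42B9 & 0xFFFF = 0xBD46.

BD46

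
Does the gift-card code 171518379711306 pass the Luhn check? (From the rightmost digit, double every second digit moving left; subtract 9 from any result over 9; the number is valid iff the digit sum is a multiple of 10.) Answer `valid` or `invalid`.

From the right, keep odd positions and double even positions (subtract 9 from any doubled value over 9):
  doubled (positions 2,4,...): 0 2 5 5 7 1 5 → sum 25
  kept (positions 1,3,...): 6 3 1 9 3 1 1 1 → sum 25
Total = 50.
50 mod 10 = 0, so the number is valid.

valid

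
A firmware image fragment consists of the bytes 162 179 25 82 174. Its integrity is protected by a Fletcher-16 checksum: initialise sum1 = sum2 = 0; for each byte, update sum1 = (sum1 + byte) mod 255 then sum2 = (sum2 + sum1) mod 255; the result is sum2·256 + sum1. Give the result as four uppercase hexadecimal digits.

Running sums (mod 255):
  after byte 0 (162): sum1=162, sum2=162
  after byte 1 (179): sum1=86, sum2=248
  after byte 2 (25): sum1=111, sum2=104
  after byte 3 (82): sum1=193, sum2=42
  after byte 4 (174): sum1=112, sum2=154
Checksum = sum2·256 + sum1 = 154·256 + 112 = 39536 = 0x9A70.

9A70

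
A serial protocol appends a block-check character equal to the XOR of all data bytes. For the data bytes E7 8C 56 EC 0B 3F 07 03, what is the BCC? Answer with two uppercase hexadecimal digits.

XOR the bytes together:
  start with 0xE7
  0xE7 ⊕ 0x8C = 0x6B
  0x6B ⊕ 0x56 = 0x3D
  0x3D ⊕ 0xEC = 0xD1
  0xD1 ⊕ 0x0B = 0xDA
  0xDA ⊕ 0x3F = 0xE5
  0xE5 ⊕ 0x07 = 0xE2
  0xE2 ⊕ 0x03 = 0xE1

E1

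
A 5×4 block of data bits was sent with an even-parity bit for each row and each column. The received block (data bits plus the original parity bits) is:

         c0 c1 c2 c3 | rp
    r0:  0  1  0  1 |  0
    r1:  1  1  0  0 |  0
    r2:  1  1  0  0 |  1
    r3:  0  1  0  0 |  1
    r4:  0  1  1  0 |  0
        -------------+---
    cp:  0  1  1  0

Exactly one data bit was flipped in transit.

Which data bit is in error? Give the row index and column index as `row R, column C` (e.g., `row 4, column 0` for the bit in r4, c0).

Recompute each row's even parity and compare to rp:
  r0: data parity 0, sent rp 0 → ok
  r1: data parity 0, sent rp 0 → ok
  r2: data parity 0, sent rp 1 → mismatch
  r3: data parity 1, sent rp 1 → ok
  r4: data parity 0, sent rp 0 → ok
Recompute each column's even parity and compare to cp:
  c0: data parity 0, sent cp 0 → ok
  c1: data parity 1, sent cp 1 → ok
  c2: data parity 1, sent cp 1 → ok
  c3: data parity 1, sent cp 0 → mismatch
Exactly one row (r2) and one column (c3) fail → the flipped bit is at their intersection.

row 2, column 3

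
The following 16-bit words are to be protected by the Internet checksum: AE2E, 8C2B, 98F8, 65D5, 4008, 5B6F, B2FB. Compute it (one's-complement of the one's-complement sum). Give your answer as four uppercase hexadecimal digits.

7864

One's-complement addition (fold any carry out of bit 15 back into bit 0):
  0xAE2E + 0x8C2B = 0x13A59 → wrap carry → 0x3A5A
  0x3A5A + 0x98F8 = 0x0D352
  0xD352 + 0x65D5 = 0x13927 → wrap carry → 0x3928
  0x3928 + 0x4008 = 0x07930
  0x7930 + 0x5B6F = 0x0D49F
  0xD49F + 0xB2FB = 0x1879A → wrap carry → 0x879B
One's-complement sum = 0x879B.
Checksum = ~0x879B & 0xFFFF = 0x7864.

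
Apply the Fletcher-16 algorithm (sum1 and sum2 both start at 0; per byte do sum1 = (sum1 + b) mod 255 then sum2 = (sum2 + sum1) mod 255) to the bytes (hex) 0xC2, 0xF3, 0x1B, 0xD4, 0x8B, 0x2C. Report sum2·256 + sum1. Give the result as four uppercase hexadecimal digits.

Running sums (mod 255):
  after byte 0 (0xC2): sum1=194, sum2=194
  after byte 1 (0xF3): sum1=182, sum2=121
  after byte 2 (0x1B): sum1=209, sum2=75
  after byte 3 (0xD4): sum1=166, sum2=241
  after byte 4 (0x8B): sum1=50, sum2=36
  after byte 5 (0x2C): sum1=94, sum2=130
Checksum = sum2·256 + sum1 = 130·256 + 94 = 33374 = 0x825E.

825E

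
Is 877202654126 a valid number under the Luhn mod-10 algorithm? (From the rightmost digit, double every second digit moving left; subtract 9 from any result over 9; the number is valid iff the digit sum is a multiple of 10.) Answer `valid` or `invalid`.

valid

From the right, keep odd positions and double even positions (subtract 9 from any doubled value over 9):
  doubled (positions 2,4,...): 4 8 3 0 5 7 → sum 27
  kept (positions 1,3,...): 6 1 5 2 2 7 → sum 23
Total = 50.
50 mod 10 = 0, so the number is valid.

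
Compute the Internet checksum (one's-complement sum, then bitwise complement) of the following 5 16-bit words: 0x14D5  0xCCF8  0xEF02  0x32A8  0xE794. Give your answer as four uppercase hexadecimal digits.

One's-complement addition (fold any carry out of bit 15 back into bit 0):
  0x14D5 + 0xCCF8 = 0x0E1CD
  0xE1CD + 0xEF02 = 0x1D0CF → wrap carry → 0xD0D0
  0xD0D0 + 0x32A8 = 0x10378 → wrap carry → 0x0379
  0x0379 + 0xE794 = 0x0EB0D
One's-complement sum = 0xEB0D.
Checksum = ~0xEB0D & 0xFFFF = 0x14F2.

14F2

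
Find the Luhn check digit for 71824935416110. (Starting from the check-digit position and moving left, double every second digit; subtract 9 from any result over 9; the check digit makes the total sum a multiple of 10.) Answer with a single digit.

Partial digits right→left: 0 1 1 6 1 4 5 3 9 4 2 8 1 7
Double every second digit counting from the check-digit position (so the 1st, 3rd, 5th, ... of the partial from the right).
  doubled (with −9 where >9): 0 2 2 1 9 4 2 → sum 20
  kept as-is: 1 6 4 3 4 8 7 → sum 33
Total = 20 + 33 = 53.
Check digit = (10 − (53 mod 10)) mod 10 = 7.

7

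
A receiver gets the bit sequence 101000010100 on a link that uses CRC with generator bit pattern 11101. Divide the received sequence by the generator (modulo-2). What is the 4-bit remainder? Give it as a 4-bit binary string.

Modulo-2 division of 101000010100 by 11101:
  pos 0: 10100 XOR 11101 = 01001
  pos 1: 10010 XOR 11101 = 01111
  pos 2: 11110 XOR 11101 = 00011
  pos 5: 11101 XOR 11101 = 00000
Remainder = 0000 (zero — the frame passes the CRC check).

0000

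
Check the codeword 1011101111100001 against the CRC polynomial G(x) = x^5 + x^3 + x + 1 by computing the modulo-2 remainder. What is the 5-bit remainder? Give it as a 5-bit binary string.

00000

Modulo-2 division of 1011101111100001 by 101011:
  pos 0: 101110 XOR 101011 = 000101
  pos 3: 101111 XOR 101011 = 000100
  pos 6: 100110 XOR 101011 = 001101
  pos 8: 110100 XOR 101011 = 011111
  pos 9: 111110 XOR 101011 = 010101
  pos 10: 101011 XOR 101011 = 000000
Remainder = 00000 (zero — the frame passes the CRC check).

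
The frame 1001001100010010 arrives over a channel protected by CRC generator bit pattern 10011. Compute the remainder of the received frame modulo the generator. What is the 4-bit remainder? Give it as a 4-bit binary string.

Modulo-2 division of 1001001100010010 by 10011:
  pos 0: 10010 XOR 10011 = 00001
  pos 4: 10110 XOR 10011 = 00101
  pos 6: 10100 XOR 10011 = 00111
  pos 8: 11110 XOR 10011 = 01101
  pos 9: 11010 XOR 10011 = 01001
  pos 10: 10011 XOR 10011 = 00000
Remainder = 0000 (zero — the frame passes the CRC check).

0000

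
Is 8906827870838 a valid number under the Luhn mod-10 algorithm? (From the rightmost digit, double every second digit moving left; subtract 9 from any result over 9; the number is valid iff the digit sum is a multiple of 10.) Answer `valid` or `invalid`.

From the right, keep odd positions and double even positions (subtract 9 from any doubled value over 9):
  doubled (positions 2,4,...): 6 0 7 4 3 9 → sum 29
  kept (positions 1,3,...): 8 8 7 7 8 0 8 → sum 46
Total = 75.
75 mod 10 = 5, so the number is invalid.

invalid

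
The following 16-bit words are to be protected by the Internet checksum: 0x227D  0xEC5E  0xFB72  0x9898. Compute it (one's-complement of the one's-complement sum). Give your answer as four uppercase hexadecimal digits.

5D18

One's-complement addition (fold any carry out of bit 15 back into bit 0):
  0x227D + 0xEC5E = 0x10EDB → wrap carry → 0x0EDC
  0x0EDC + 0xFB72 = 0x10A4E → wrap carry → 0x0A4F
  0x0A4F + 0x9898 = 0x0A2E7
One's-complement sum = 0xA2E7.
Checksum = ~0xA2E7 & 0xFFFF = 0x5D18.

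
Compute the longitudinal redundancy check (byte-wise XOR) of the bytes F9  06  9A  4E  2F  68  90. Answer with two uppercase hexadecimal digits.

XOR the bytes together:
  start with 0xF9
  0xF9 ⊕ 0x06 = 0xFF
  0xFF ⊕ 0x9A = 0x65
  0x65 ⊕ 0x4E = 0x2B
  0x2B ⊕ 0x2F = 0x04
  0x04 ⊕ 0x68 = 0x6C
  0x6C ⊕ 0x90 = 0xFC

FC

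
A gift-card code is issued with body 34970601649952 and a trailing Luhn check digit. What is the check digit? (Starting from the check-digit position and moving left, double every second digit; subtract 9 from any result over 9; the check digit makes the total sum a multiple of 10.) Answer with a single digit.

Partial digits right→left: 2 5 9 9 4 6 1 0 6 0 7 9 4 3
Double every second digit counting from the check-digit position (so the 1st, 3rd, 5th, ... of the partial from the right).
  doubled (with −9 where >9): 4 9 8 2 3 5 8 → sum 39
  kept as-is: 5 9 6 0 0 9 3 → sum 32
Total = 39 + 32 = 71.
Check digit = (10 − (71 mod 10)) mod 10 = 9.

9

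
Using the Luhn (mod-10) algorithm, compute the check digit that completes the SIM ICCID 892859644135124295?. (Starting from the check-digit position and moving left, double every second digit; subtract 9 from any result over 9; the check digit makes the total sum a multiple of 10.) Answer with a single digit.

3

Partial digits right→left: 5 9 2 4 2 1 5 3 1 4 4 6 9 5 8 2 9 8
Double every second digit counting from the check-digit position (so the 1st, 3rd, 5th, ... of the partial from the right).
  doubled (with −9 where >9): 1 4 4 1 2 8 9 7 9 → sum 45
  kept as-is: 9 4 1 3 4 6 5 2 8 → sum 42
Total = 45 + 42 = 87.
Check digit = (10 − (87 mod 10)) mod 10 = 3.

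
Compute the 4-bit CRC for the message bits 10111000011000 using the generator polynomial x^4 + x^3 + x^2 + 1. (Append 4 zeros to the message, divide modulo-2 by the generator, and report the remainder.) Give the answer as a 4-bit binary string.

Append 4 zeros: 101110000110000000. Divide by 11101 (XOR where the leading bit is 1):
  pos 0: 10111 XOR 11101 = 01010
  pos 1: 10100 XOR 11101 = 01001
  pos 2: 10010 XOR 11101 = 01111
  pos 3: 11110 XOR 11101 = 00011
  pos 6: 11011 XOR 11101 = 00110
  pos 8: 11000 XOR 11101 = 00101
  pos 10: 10100 XOR 11101 = 01001
  pos 11: 10010 XOR 11101 = 01111
  pos 12: 11110 XOR 11101 = 00011
Remainder (last 4 bits) = 0110. This is the CRC / FCS.

0110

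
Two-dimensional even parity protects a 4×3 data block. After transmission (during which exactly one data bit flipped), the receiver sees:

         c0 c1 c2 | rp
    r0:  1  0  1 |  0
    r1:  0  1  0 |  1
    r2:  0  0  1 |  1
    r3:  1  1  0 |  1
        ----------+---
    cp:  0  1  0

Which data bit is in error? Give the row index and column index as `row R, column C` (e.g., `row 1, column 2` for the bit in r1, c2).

Recompute each row's even parity and compare to rp:
  r0: data parity 0, sent rp 0 → ok
  r1: data parity 1, sent rp 1 → ok
  r2: data parity 1, sent rp 1 → ok
  r3: data parity 0, sent rp 1 → mismatch
Recompute each column's even parity and compare to cp:
  c0: data parity 0, sent cp 0 → ok
  c1: data parity 0, sent cp 1 → mismatch
  c2: data parity 0, sent cp 0 → ok
Exactly one row (r3) and one column (c1) fail → the flipped bit is at their intersection.

row 3, column 1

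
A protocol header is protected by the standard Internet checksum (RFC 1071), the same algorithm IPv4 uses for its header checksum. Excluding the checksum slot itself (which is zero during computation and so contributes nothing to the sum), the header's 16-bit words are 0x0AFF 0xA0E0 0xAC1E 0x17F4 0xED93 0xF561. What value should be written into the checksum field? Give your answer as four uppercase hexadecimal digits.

One's-complement addition (fold any carry out of bit 15 back into bit 0):
  0x0AFF + 0xA0E0 = 0x0ABDF
  0xABDF + 0xAC1E = 0x157FD → wrap carry → 0x57FE
  0x57FE + 0x17F4 = 0x06FF2
  0x6FF2 + 0xED93 = 0x15D85 → wrap carry → 0x5D86
  0x5D86 + 0xF561 = 0x152E7 → wrap carry → 0x52E8
One's-complement sum = 0x52E8.
Checksum = ~0x52E8 & 0xFFFF = 0xAD17.

AD17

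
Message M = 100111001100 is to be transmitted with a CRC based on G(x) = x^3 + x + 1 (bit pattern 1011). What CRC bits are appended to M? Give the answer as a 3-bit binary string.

010

Append 3 zeros: 100111001100000. Divide by 1011 (XOR where the leading bit is 1):
  pos 0: 1001 XOR 1011 = 0010
  pos 2: 1011 XOR 1011 = 0000
  pos 8: 1100 XOR 1011 = 0111
  pos 9: 1110 XOR 1011 = 0101
  pos 10: 1010 XOR 1011 = 0001
Remainder (last 3 bits) = 010. This is the CRC / FCS.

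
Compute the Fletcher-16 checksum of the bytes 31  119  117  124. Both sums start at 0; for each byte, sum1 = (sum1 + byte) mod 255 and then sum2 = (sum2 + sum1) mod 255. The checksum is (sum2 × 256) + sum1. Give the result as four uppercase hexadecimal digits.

Running sums (mod 255):
  after byte 0 (31): sum1=31, sum2=31
  after byte 1 (119): sum1=150, sum2=181
  after byte 2 (117): sum1=12, sum2=193
  after byte 3 (124): sum1=136, sum2=74
Checksum = sum2·256 + sum1 = 74·256 + 136 = 19080 = 0x4A88.

4A88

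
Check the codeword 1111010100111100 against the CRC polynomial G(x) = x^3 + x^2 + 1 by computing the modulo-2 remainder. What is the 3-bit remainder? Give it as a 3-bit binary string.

100

Modulo-2 division of 1111010100111100 by 1101:
  pos 0: 1111 XOR 1101 = 0010
  pos 2: 1001 XOR 1101 = 0100
  pos 3: 1000 XOR 1101 = 0101
  pos 4: 1011 XOR 1101 = 0110
  pos 5: 1100 XOR 1101 = 0001
  pos 8: 1011 XOR 1101 = 0110
  pos 9: 1101 XOR 1101 = 0000
Remainder = 100 (nonzero — an error is detected).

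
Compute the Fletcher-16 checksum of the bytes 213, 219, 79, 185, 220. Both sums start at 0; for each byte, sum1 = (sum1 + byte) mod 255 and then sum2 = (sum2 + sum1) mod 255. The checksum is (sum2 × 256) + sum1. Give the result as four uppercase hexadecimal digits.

DA97

Running sums (mod 255):
  after byte 0 (213): sum1=213, sum2=213
  after byte 1 (219): sum1=177, sum2=135
  after byte 2 (79): sum1=1, sum2=136
  after byte 3 (185): sum1=186, sum2=67
  after byte 4 (220): sum1=151, sum2=218
Checksum = sum2·256 + sum1 = 218·256 + 151 = 55959 = 0xDA97.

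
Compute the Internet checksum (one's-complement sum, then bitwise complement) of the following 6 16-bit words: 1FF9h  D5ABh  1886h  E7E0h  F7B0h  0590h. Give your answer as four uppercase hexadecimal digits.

One's-complement addition (fold any carry out of bit 15 back into bit 0):
  0x1FF9 + 0xD5AB = 0x0F5A4
  0xF5A4 + 0x1886 = 0x10E2A → wrap carry → 0x0E2B
  0x0E2B + 0xE7E0 = 0x0F60B
  0xF60B + 0xF7B0 = 0x1EDBB → wrap carry → 0xEDBC
  0xEDBC + 0x0590 = 0x0F34C
One's-complement sum = 0xF34C.
Checksum = ~0xF34C & 0xFFFF = 0x0CB3.

0CB3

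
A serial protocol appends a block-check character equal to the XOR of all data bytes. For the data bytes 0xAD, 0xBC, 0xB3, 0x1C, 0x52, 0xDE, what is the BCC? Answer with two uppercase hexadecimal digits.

XOR the bytes together:
  start with 0xAD
  0xAD ⊕ 0xBC = 0x11
  0x11 ⊕ 0xB3 = 0xA2
  0xA2 ⊕ 0x1C = 0xBE
  0xBE ⊕ 0x52 = 0xEC
  0xEC ⊕ 0xDE = 0x32

32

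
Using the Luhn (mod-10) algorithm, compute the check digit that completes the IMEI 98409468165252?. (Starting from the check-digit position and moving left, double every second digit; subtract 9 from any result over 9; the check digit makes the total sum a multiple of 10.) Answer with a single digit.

8

Partial digits right→left: 2 5 2 5 6 1 8 6 4 9 0 4 8 9
Double every second digit counting from the check-digit position (so the 1st, 3rd, 5th, ... of the partial from the right).
  doubled (with −9 where >9): 4 4 3 7 8 0 7 → sum 33
  kept as-is: 5 5 1 6 9 4 9 → sum 39
Total = 33 + 39 = 72.
Check digit = (10 − (72 mod 10)) mod 10 = 8.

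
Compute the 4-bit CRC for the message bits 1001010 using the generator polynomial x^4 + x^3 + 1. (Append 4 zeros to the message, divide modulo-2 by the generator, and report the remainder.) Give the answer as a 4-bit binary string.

Append 4 zeros: 10010100000. Divide by 11001 (XOR where the leading bit is 1):
  pos 0: 10010 XOR 11001 = 01011
  pos 1: 10111 XOR 11001 = 01110
  pos 2: 11100 XOR 11001 = 00101
  pos 4: 10100 XOR 11001 = 01101
  pos 5: 11010 XOR 11001 = 00011
Remainder (last 4 bits) = 0110. This is the CRC / FCS.

0110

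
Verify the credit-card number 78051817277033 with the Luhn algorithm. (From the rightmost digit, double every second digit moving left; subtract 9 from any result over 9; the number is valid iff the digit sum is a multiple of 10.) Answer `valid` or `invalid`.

invalid

From the right, keep odd positions and double even positions (subtract 9 from any doubled value over 9):
  doubled (positions 2,4,...): 6 5 4 2 2 0 5 → sum 24
  kept (positions 1,3,...): 3 0 7 7 8 5 8 → sum 38
Total = 62.
62 mod 10 = 2, so the number is invalid.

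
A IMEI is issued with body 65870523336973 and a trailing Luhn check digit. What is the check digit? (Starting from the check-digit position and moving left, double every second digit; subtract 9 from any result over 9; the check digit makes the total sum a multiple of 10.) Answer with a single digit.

Partial digits right→left: 3 7 9 6 3 3 3 2 5 0 7 8 5 6
Double every second digit counting from the check-digit position (so the 1st, 3rd, 5th, ... of the partial from the right).
  doubled (with −9 where >9): 6 9 6 6 1 5 1 → sum 34
  kept as-is: 7 6 3 2 0 8 6 → sum 32
Total = 34 + 32 = 66.
Check digit = (10 − (66 mod 10)) mod 10 = 4.

4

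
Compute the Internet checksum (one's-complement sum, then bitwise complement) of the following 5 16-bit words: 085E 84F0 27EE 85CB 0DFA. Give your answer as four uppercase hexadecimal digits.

B6FD

One's-complement addition (fold any carry out of bit 15 back into bit 0):
  0x085E + 0x84F0 = 0x08D4E
  0x8D4E + 0x27EE = 0x0B53C
  0xB53C + 0x85CB = 0x13B07 → wrap carry → 0x3B08
  0x3B08 + 0x0DFA = 0x04902
One's-complement sum = 0x4902.
Checksum = ~0x4902 & 0xFFFF = 0xB6FD.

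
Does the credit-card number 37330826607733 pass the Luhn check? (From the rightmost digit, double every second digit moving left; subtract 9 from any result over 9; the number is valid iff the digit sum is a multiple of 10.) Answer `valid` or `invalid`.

From the right, keep odd positions and double even positions (subtract 9 from any doubled value over 9):
  doubled (positions 2,4,...): 6 5 3 4 0 6 6 → sum 30
  kept (positions 1,3,...): 3 7 0 6 8 3 7 → sum 34
Total = 64.
64 mod 10 = 4, so the number is invalid.

invalid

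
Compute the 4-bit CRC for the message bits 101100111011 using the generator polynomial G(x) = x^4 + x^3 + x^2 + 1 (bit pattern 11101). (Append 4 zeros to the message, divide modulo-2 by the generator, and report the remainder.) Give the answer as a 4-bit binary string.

0110

Append 4 zeros: 1011001110110000. Divide by 11101 (XOR where the leading bit is 1):
  pos 0: 10110 XOR 11101 = 01011
  pos 1: 10110 XOR 11101 = 01011
  pos 2: 10111 XOR 11101 = 01010
  pos 3: 10101 XOR 11101 = 01000
  pos 4: 10001 XOR 11101 = 01100
  pos 5: 11000 XOR 11101 = 00101
  pos 7: 10111 XOR 11101 = 01010
  pos 8: 10100 XOR 11101 = 01001
  pos 9: 10010 XOR 11101 = 01111
  pos 10: 11110 XOR 11101 = 00011
Remainder (last 4 bits) = 0110. This is the CRC / FCS.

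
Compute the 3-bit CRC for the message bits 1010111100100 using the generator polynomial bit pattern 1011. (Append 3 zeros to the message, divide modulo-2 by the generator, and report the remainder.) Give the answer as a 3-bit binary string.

011

Append 3 zeros: 1010111100100000. Divide by 1011 (XOR where the leading bit is 1):
  pos 0: 1010 XOR 1011 = 0001
  pos 3: 1111 XOR 1011 = 0100
  pos 4: 1001 XOR 1011 = 0010
  pos 6: 1000 XOR 1011 = 0011
  pos 8: 1110 XOR 1011 = 0101
  pos 9: 1010 XOR 1011 = 0001
  pos 12: 1000 XOR 1011 = 0011
Remainder (last 3 bits) = 011. This is the CRC / FCS.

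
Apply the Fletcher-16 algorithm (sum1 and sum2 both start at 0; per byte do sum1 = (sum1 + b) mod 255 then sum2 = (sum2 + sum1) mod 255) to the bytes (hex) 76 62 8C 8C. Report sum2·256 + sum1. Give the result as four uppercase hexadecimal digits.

Running sums (mod 255):
  after byte 0 (76): sum1=118, sum2=118
  after byte 1 (62): sum1=216, sum2=79
  after byte 2 (8C): sum1=101, sum2=180
  after byte 3 (8C): sum1=241, sum2=166
Checksum = sum2·256 + sum1 = 166·256 + 241 = 42737 = 0xA6F1.

A6F1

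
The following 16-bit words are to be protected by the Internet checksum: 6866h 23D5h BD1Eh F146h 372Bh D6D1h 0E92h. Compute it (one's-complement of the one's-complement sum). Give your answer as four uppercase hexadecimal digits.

One's-complement addition (fold any carry out of bit 15 back into bit 0):
  0x6866 + 0x23D5 = 0x08C3B
  0x8C3B + 0xBD1E = 0x14959 → wrap carry → 0x495A
  0x495A + 0xF146 = 0x13AA0 → wrap carry → 0x3AA1
  0x3AA1 + 0x372B = 0x071CC
  0x71CC + 0xD6D1 = 0x1489D → wrap carry → 0x489E
  0x489E + 0x0E92 = 0x05730
One's-complement sum = 0x5730.
Checksum = ~0x5730 & 0xFFFF = 0xA8CF.

A8CF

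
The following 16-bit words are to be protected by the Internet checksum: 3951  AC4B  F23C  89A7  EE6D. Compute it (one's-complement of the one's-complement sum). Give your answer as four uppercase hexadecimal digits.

One's-complement addition (fold any carry out of bit 15 back into bit 0):
  0x3951 + 0xAC4B = 0x0E59C
  0xE59C + 0xF23C = 0x1D7D8 → wrap carry → 0xD7D9
  0xD7D9 + 0x89A7 = 0x16180 → wrap carry → 0x6181
  0x6181 + 0xEE6D = 0x14FEE → wrap carry → 0x4FEF
One's-complement sum = 0x4FEF.
Checksum = ~0x4FEF & 0xFFFF = 0xB010.

B010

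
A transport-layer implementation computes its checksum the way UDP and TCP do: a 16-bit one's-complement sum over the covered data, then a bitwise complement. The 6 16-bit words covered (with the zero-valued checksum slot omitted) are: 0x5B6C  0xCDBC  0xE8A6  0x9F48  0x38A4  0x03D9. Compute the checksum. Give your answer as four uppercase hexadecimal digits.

One's-complement addition (fold any carry out of bit 15 back into bit 0):
  0x5B6C + 0xCDBC = 0x12928 → wrap carry → 0x2929
  0x2929 + 0xE8A6 = 0x111CF → wrap carry → 0x11D0
  0x11D0 + 0x9F48 = 0x0B118
  0xB118 + 0x38A4 = 0x0E9BC
  0xE9BC + 0x03D9 = 0x0ED95
One's-complement sum = 0xED95.
Checksum = ~0xED95 & 0xFFFF = 0x126A.

126A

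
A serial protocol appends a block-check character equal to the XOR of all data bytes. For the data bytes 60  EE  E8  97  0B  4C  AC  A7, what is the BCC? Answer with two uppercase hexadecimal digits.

XOR the bytes together:
  start with 0x60
  0x60 ⊕ 0xEE = 0x8E
  0x8E ⊕ 0xE8 = 0x66
  0x66 ⊕ 0x97 = 0xF1
  0xF1 ⊕ 0x0B = 0xFA
  0xFA ⊕ 0x4C = 0xB6
  0xB6 ⊕ 0xAC = 0x1A
  0x1A ⊕ 0xA7 = 0xBD

BD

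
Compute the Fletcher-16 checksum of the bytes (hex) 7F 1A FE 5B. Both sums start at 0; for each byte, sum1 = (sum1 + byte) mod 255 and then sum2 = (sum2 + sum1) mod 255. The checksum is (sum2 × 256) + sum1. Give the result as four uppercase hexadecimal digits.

Running sums (mod 255):
  after byte 0 (7F): sum1=127, sum2=127
  after byte 1 (1A): sum1=153, sum2=25
  after byte 2 (FE): sum1=152, sum2=177
  after byte 3 (5B): sum1=243, sum2=165
Checksum = sum2·256 + sum1 = 165·256 + 243 = 42483 = 0xA5F3.

A5F3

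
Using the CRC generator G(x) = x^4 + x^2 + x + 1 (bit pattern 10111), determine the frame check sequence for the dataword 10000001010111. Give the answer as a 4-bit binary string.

Append 4 zeros: 100000010101110000. Divide by 10111 (XOR where the leading bit is 1):
  pos 0: 10000 XOR 10111 = 00111
  pos 2: 11100 XOR 10111 = 01011
  pos 3: 10111 XOR 10111 = 00000
  pos 9: 10111 XOR 10111 = 00000
Remainder (last 4 bits) = 0000. This is the CRC / FCS.

0000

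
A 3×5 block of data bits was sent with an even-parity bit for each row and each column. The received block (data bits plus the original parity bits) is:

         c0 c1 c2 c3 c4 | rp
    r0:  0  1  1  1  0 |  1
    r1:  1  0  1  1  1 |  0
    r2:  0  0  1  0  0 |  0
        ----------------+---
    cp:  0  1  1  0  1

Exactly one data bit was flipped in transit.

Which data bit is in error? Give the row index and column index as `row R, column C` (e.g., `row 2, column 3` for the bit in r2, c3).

Recompute each row's even parity and compare to rp:
  r0: data parity 1, sent rp 1 → ok
  r1: data parity 0, sent rp 0 → ok
  r2: data parity 1, sent rp 0 → mismatch
Recompute each column's even parity and compare to cp:
  c0: data parity 1, sent cp 0 → mismatch
  c1: data parity 1, sent cp 1 → ok
  c2: data parity 1, sent cp 1 → ok
  c3: data parity 0, sent cp 0 → ok
  c4: data parity 1, sent cp 1 → ok
Exactly one row (r2) and one column (c0) fail → the flipped bit is at their intersection.

row 2, column 0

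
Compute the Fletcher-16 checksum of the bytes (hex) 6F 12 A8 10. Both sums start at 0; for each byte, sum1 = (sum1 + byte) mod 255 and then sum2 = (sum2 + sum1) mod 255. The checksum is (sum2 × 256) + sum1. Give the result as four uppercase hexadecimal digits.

553A

Running sums (mod 255):
  after byte 0 (6F): sum1=111, sum2=111
  after byte 1 (12): sum1=129, sum2=240
  after byte 2 (A8): sum1=42, sum2=27
  after byte 3 (10): sum1=58, sum2=85
Checksum = sum2·256 + sum1 = 85·256 + 58 = 21818 = 0x553A.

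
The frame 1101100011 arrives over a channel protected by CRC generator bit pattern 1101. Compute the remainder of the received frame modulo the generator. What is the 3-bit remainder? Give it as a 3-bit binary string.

000

Modulo-2 division of 1101100011 by 1101:
  pos 0: 1101 XOR 1101 = 0000
  pos 4: 1000 XOR 1101 = 0101
  pos 5: 1011 XOR 1101 = 0110
  pos 6: 1101 XOR 1101 = 0000
Remainder = 000 (zero — the frame passes the CRC check).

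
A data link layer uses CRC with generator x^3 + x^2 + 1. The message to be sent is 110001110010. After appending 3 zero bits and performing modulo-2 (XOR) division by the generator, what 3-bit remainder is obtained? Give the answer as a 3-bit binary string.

Append 3 zeros: 110001110010000. Divide by 1101 (XOR where the leading bit is 1):
  pos 0: 1100 XOR 1101 = 0001
  pos 3: 1011 XOR 1101 = 0110
  pos 4: 1101 XOR 1101 = 0000
  pos 10: 1000 XOR 1101 = 0101
  pos 11: 1010 XOR 1101 = 0111
Remainder (last 3 bits) = 111. This is the CRC / FCS.

111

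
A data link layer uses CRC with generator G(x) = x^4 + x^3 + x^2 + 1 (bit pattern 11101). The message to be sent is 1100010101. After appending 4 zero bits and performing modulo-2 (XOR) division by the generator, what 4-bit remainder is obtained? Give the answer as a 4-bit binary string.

Append 4 zeros: 11000101010000. Divide by 11101 (XOR where the leading bit is 1):
  pos 0: 11000 XOR 11101 = 00101
  pos 2: 10110 XOR 11101 = 01011
  pos 3: 10111 XOR 11101 = 01010
  pos 4: 10100 XOR 11101 = 01001
  pos 5: 10011 XOR 11101 = 01110
  pos 6: 11100 XOR 11101 = 00001
Remainder (last 4 bits) = 1000. This is the CRC / FCS.

1000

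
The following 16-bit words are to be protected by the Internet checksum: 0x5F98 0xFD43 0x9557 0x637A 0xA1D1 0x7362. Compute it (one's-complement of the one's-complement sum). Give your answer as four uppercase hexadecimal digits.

One's-complement addition (fold any carry out of bit 15 back into bit 0):
  0x5F98 + 0xFD43 = 0x15CDB → wrap carry → 0x5CDC
  0x5CDC + 0x9557 = 0x0F233
  0xF233 + 0x637A = 0x155AD → wrap carry → 0x55AE
  0x55AE + 0xA1D1 = 0x0F77F
  0xF77F + 0x7362 = 0x16AE1 → wrap carry → 0x6AE2
One's-complement sum = 0x6AE2.
Checksum = ~0x6AE2 & 0xFFFF = 0x951D.

951D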